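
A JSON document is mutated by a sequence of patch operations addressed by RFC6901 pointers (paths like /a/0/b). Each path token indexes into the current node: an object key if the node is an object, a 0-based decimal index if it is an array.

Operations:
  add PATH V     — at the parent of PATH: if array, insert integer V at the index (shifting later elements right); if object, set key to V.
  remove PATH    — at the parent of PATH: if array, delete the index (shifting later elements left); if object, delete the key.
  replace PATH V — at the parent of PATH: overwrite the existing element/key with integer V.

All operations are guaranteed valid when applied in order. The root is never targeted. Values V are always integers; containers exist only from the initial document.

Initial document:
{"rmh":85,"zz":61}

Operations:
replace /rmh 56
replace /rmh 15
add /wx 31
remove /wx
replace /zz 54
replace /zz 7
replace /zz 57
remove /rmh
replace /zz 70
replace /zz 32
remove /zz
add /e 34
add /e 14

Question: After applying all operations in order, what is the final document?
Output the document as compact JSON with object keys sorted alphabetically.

Answer: {"e":14}

Derivation:
After op 1 (replace /rmh 56): {"rmh":56,"zz":61}
After op 2 (replace /rmh 15): {"rmh":15,"zz":61}
After op 3 (add /wx 31): {"rmh":15,"wx":31,"zz":61}
After op 4 (remove /wx): {"rmh":15,"zz":61}
After op 5 (replace /zz 54): {"rmh":15,"zz":54}
After op 6 (replace /zz 7): {"rmh":15,"zz":7}
After op 7 (replace /zz 57): {"rmh":15,"zz":57}
After op 8 (remove /rmh): {"zz":57}
After op 9 (replace /zz 70): {"zz":70}
After op 10 (replace /zz 32): {"zz":32}
After op 11 (remove /zz): {}
After op 12 (add /e 34): {"e":34}
After op 13 (add /e 14): {"e":14}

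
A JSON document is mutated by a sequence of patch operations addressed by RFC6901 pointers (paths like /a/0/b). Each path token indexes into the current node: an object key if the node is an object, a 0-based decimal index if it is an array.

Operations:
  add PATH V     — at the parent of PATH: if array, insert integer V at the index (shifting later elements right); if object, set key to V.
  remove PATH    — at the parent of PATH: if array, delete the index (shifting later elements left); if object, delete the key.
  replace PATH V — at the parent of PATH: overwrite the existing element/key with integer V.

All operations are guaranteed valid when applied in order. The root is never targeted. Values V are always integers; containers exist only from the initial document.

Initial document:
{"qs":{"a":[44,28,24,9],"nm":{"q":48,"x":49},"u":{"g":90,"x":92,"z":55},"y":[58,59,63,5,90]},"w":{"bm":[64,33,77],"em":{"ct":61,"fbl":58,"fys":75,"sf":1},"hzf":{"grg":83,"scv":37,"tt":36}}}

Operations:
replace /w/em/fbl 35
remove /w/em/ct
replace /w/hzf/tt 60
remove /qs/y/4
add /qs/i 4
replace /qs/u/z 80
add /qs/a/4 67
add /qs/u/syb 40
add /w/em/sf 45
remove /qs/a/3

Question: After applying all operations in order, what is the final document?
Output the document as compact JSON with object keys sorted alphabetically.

After op 1 (replace /w/em/fbl 35): {"qs":{"a":[44,28,24,9],"nm":{"q":48,"x":49},"u":{"g":90,"x":92,"z":55},"y":[58,59,63,5,90]},"w":{"bm":[64,33,77],"em":{"ct":61,"fbl":35,"fys":75,"sf":1},"hzf":{"grg":83,"scv":37,"tt":36}}}
After op 2 (remove /w/em/ct): {"qs":{"a":[44,28,24,9],"nm":{"q":48,"x":49},"u":{"g":90,"x":92,"z":55},"y":[58,59,63,5,90]},"w":{"bm":[64,33,77],"em":{"fbl":35,"fys":75,"sf":1},"hzf":{"grg":83,"scv":37,"tt":36}}}
After op 3 (replace /w/hzf/tt 60): {"qs":{"a":[44,28,24,9],"nm":{"q":48,"x":49},"u":{"g":90,"x":92,"z":55},"y":[58,59,63,5,90]},"w":{"bm":[64,33,77],"em":{"fbl":35,"fys":75,"sf":1},"hzf":{"grg":83,"scv":37,"tt":60}}}
After op 4 (remove /qs/y/4): {"qs":{"a":[44,28,24,9],"nm":{"q":48,"x":49},"u":{"g":90,"x":92,"z":55},"y":[58,59,63,5]},"w":{"bm":[64,33,77],"em":{"fbl":35,"fys":75,"sf":1},"hzf":{"grg":83,"scv":37,"tt":60}}}
After op 5 (add /qs/i 4): {"qs":{"a":[44,28,24,9],"i":4,"nm":{"q":48,"x":49},"u":{"g":90,"x":92,"z":55},"y":[58,59,63,5]},"w":{"bm":[64,33,77],"em":{"fbl":35,"fys":75,"sf":1},"hzf":{"grg":83,"scv":37,"tt":60}}}
After op 6 (replace /qs/u/z 80): {"qs":{"a":[44,28,24,9],"i":4,"nm":{"q":48,"x":49},"u":{"g":90,"x":92,"z":80},"y":[58,59,63,5]},"w":{"bm":[64,33,77],"em":{"fbl":35,"fys":75,"sf":1},"hzf":{"grg":83,"scv":37,"tt":60}}}
After op 7 (add /qs/a/4 67): {"qs":{"a":[44,28,24,9,67],"i":4,"nm":{"q":48,"x":49},"u":{"g":90,"x":92,"z":80},"y":[58,59,63,5]},"w":{"bm":[64,33,77],"em":{"fbl":35,"fys":75,"sf":1},"hzf":{"grg":83,"scv":37,"tt":60}}}
After op 8 (add /qs/u/syb 40): {"qs":{"a":[44,28,24,9,67],"i":4,"nm":{"q":48,"x":49},"u":{"g":90,"syb":40,"x":92,"z":80},"y":[58,59,63,5]},"w":{"bm":[64,33,77],"em":{"fbl":35,"fys":75,"sf":1},"hzf":{"grg":83,"scv":37,"tt":60}}}
After op 9 (add /w/em/sf 45): {"qs":{"a":[44,28,24,9,67],"i":4,"nm":{"q":48,"x":49},"u":{"g":90,"syb":40,"x":92,"z":80},"y":[58,59,63,5]},"w":{"bm":[64,33,77],"em":{"fbl":35,"fys":75,"sf":45},"hzf":{"grg":83,"scv":37,"tt":60}}}
After op 10 (remove /qs/a/3): {"qs":{"a":[44,28,24,67],"i":4,"nm":{"q":48,"x":49},"u":{"g":90,"syb":40,"x":92,"z":80},"y":[58,59,63,5]},"w":{"bm":[64,33,77],"em":{"fbl":35,"fys":75,"sf":45},"hzf":{"grg":83,"scv":37,"tt":60}}}

Answer: {"qs":{"a":[44,28,24,67],"i":4,"nm":{"q":48,"x":49},"u":{"g":90,"syb":40,"x":92,"z":80},"y":[58,59,63,5]},"w":{"bm":[64,33,77],"em":{"fbl":35,"fys":75,"sf":45},"hzf":{"grg":83,"scv":37,"tt":60}}}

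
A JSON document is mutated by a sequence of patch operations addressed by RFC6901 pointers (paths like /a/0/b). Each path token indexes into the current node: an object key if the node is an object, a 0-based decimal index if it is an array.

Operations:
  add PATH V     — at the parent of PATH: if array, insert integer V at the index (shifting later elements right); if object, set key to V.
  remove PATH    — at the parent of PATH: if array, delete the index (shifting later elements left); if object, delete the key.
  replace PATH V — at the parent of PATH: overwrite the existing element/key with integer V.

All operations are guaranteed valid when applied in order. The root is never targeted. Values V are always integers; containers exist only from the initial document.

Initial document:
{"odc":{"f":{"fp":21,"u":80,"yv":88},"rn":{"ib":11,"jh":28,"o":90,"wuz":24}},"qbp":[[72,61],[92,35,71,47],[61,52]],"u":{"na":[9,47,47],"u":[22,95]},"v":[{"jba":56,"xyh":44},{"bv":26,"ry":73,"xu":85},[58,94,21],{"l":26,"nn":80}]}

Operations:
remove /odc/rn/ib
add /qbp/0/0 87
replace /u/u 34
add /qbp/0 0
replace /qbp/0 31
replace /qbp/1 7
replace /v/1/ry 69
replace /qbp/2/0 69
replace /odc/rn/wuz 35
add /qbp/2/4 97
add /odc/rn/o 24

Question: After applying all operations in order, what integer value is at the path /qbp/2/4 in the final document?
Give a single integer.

After op 1 (remove /odc/rn/ib): {"odc":{"f":{"fp":21,"u":80,"yv":88},"rn":{"jh":28,"o":90,"wuz":24}},"qbp":[[72,61],[92,35,71,47],[61,52]],"u":{"na":[9,47,47],"u":[22,95]},"v":[{"jba":56,"xyh":44},{"bv":26,"ry":73,"xu":85},[58,94,21],{"l":26,"nn":80}]}
After op 2 (add /qbp/0/0 87): {"odc":{"f":{"fp":21,"u":80,"yv":88},"rn":{"jh":28,"o":90,"wuz":24}},"qbp":[[87,72,61],[92,35,71,47],[61,52]],"u":{"na":[9,47,47],"u":[22,95]},"v":[{"jba":56,"xyh":44},{"bv":26,"ry":73,"xu":85},[58,94,21],{"l":26,"nn":80}]}
After op 3 (replace /u/u 34): {"odc":{"f":{"fp":21,"u":80,"yv":88},"rn":{"jh":28,"o":90,"wuz":24}},"qbp":[[87,72,61],[92,35,71,47],[61,52]],"u":{"na":[9,47,47],"u":34},"v":[{"jba":56,"xyh":44},{"bv":26,"ry":73,"xu":85},[58,94,21],{"l":26,"nn":80}]}
After op 4 (add /qbp/0 0): {"odc":{"f":{"fp":21,"u":80,"yv":88},"rn":{"jh":28,"o":90,"wuz":24}},"qbp":[0,[87,72,61],[92,35,71,47],[61,52]],"u":{"na":[9,47,47],"u":34},"v":[{"jba":56,"xyh":44},{"bv":26,"ry":73,"xu":85},[58,94,21],{"l":26,"nn":80}]}
After op 5 (replace /qbp/0 31): {"odc":{"f":{"fp":21,"u":80,"yv":88},"rn":{"jh":28,"o":90,"wuz":24}},"qbp":[31,[87,72,61],[92,35,71,47],[61,52]],"u":{"na":[9,47,47],"u":34},"v":[{"jba":56,"xyh":44},{"bv":26,"ry":73,"xu":85},[58,94,21],{"l":26,"nn":80}]}
After op 6 (replace /qbp/1 7): {"odc":{"f":{"fp":21,"u":80,"yv":88},"rn":{"jh":28,"o":90,"wuz":24}},"qbp":[31,7,[92,35,71,47],[61,52]],"u":{"na":[9,47,47],"u":34},"v":[{"jba":56,"xyh":44},{"bv":26,"ry":73,"xu":85},[58,94,21],{"l":26,"nn":80}]}
After op 7 (replace /v/1/ry 69): {"odc":{"f":{"fp":21,"u":80,"yv":88},"rn":{"jh":28,"o":90,"wuz":24}},"qbp":[31,7,[92,35,71,47],[61,52]],"u":{"na":[9,47,47],"u":34},"v":[{"jba":56,"xyh":44},{"bv":26,"ry":69,"xu":85},[58,94,21],{"l":26,"nn":80}]}
After op 8 (replace /qbp/2/0 69): {"odc":{"f":{"fp":21,"u":80,"yv":88},"rn":{"jh":28,"o":90,"wuz":24}},"qbp":[31,7,[69,35,71,47],[61,52]],"u":{"na":[9,47,47],"u":34},"v":[{"jba":56,"xyh":44},{"bv":26,"ry":69,"xu":85},[58,94,21],{"l":26,"nn":80}]}
After op 9 (replace /odc/rn/wuz 35): {"odc":{"f":{"fp":21,"u":80,"yv":88},"rn":{"jh":28,"o":90,"wuz":35}},"qbp":[31,7,[69,35,71,47],[61,52]],"u":{"na":[9,47,47],"u":34},"v":[{"jba":56,"xyh":44},{"bv":26,"ry":69,"xu":85},[58,94,21],{"l":26,"nn":80}]}
After op 10 (add /qbp/2/4 97): {"odc":{"f":{"fp":21,"u":80,"yv":88},"rn":{"jh":28,"o":90,"wuz":35}},"qbp":[31,7,[69,35,71,47,97],[61,52]],"u":{"na":[9,47,47],"u":34},"v":[{"jba":56,"xyh":44},{"bv":26,"ry":69,"xu":85},[58,94,21],{"l":26,"nn":80}]}
After op 11 (add /odc/rn/o 24): {"odc":{"f":{"fp":21,"u":80,"yv":88},"rn":{"jh":28,"o":24,"wuz":35}},"qbp":[31,7,[69,35,71,47,97],[61,52]],"u":{"na":[9,47,47],"u":34},"v":[{"jba":56,"xyh":44},{"bv":26,"ry":69,"xu":85},[58,94,21],{"l":26,"nn":80}]}
Value at /qbp/2/4: 97

Answer: 97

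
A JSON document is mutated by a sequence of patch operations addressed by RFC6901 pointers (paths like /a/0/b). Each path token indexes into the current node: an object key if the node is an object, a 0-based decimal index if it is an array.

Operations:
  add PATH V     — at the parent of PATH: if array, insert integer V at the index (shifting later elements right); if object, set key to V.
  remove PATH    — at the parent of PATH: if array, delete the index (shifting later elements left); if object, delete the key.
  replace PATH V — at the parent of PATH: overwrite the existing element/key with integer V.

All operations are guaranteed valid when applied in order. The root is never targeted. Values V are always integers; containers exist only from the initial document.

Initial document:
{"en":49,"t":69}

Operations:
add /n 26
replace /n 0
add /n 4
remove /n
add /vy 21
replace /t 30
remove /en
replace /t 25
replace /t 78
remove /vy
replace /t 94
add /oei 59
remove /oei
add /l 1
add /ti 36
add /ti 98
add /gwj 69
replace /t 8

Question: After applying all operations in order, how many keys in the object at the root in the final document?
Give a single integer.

After op 1 (add /n 26): {"en":49,"n":26,"t":69}
After op 2 (replace /n 0): {"en":49,"n":0,"t":69}
After op 3 (add /n 4): {"en":49,"n":4,"t":69}
After op 4 (remove /n): {"en":49,"t":69}
After op 5 (add /vy 21): {"en":49,"t":69,"vy":21}
After op 6 (replace /t 30): {"en":49,"t":30,"vy":21}
After op 7 (remove /en): {"t":30,"vy":21}
After op 8 (replace /t 25): {"t":25,"vy":21}
After op 9 (replace /t 78): {"t":78,"vy":21}
After op 10 (remove /vy): {"t":78}
After op 11 (replace /t 94): {"t":94}
After op 12 (add /oei 59): {"oei":59,"t":94}
After op 13 (remove /oei): {"t":94}
After op 14 (add /l 1): {"l":1,"t":94}
After op 15 (add /ti 36): {"l":1,"t":94,"ti":36}
After op 16 (add /ti 98): {"l":1,"t":94,"ti":98}
After op 17 (add /gwj 69): {"gwj":69,"l":1,"t":94,"ti":98}
After op 18 (replace /t 8): {"gwj":69,"l":1,"t":8,"ti":98}
Size at the root: 4

Answer: 4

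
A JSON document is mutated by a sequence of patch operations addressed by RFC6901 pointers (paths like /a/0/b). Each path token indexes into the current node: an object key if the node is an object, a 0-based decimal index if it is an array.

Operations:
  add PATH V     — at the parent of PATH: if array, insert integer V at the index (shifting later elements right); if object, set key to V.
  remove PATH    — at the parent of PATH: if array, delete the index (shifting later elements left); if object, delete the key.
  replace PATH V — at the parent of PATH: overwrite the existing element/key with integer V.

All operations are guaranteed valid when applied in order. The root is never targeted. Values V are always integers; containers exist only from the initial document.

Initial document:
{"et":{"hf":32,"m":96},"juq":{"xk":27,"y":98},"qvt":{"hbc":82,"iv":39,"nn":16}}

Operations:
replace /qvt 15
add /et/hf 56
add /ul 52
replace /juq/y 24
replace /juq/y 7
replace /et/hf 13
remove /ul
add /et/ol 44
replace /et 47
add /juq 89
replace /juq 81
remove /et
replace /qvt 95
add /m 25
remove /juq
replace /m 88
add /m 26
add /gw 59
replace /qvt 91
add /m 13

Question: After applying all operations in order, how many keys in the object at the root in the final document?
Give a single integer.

Answer: 3

Derivation:
After op 1 (replace /qvt 15): {"et":{"hf":32,"m":96},"juq":{"xk":27,"y":98},"qvt":15}
After op 2 (add /et/hf 56): {"et":{"hf":56,"m":96},"juq":{"xk":27,"y":98},"qvt":15}
After op 3 (add /ul 52): {"et":{"hf":56,"m":96},"juq":{"xk":27,"y":98},"qvt":15,"ul":52}
After op 4 (replace /juq/y 24): {"et":{"hf":56,"m":96},"juq":{"xk":27,"y":24},"qvt":15,"ul":52}
After op 5 (replace /juq/y 7): {"et":{"hf":56,"m":96},"juq":{"xk":27,"y":7},"qvt":15,"ul":52}
After op 6 (replace /et/hf 13): {"et":{"hf":13,"m":96},"juq":{"xk":27,"y":7},"qvt":15,"ul":52}
After op 7 (remove /ul): {"et":{"hf":13,"m":96},"juq":{"xk":27,"y":7},"qvt":15}
After op 8 (add /et/ol 44): {"et":{"hf":13,"m":96,"ol":44},"juq":{"xk":27,"y":7},"qvt":15}
After op 9 (replace /et 47): {"et":47,"juq":{"xk":27,"y":7},"qvt":15}
After op 10 (add /juq 89): {"et":47,"juq":89,"qvt":15}
After op 11 (replace /juq 81): {"et":47,"juq":81,"qvt":15}
After op 12 (remove /et): {"juq":81,"qvt":15}
After op 13 (replace /qvt 95): {"juq":81,"qvt":95}
After op 14 (add /m 25): {"juq":81,"m":25,"qvt":95}
After op 15 (remove /juq): {"m":25,"qvt":95}
After op 16 (replace /m 88): {"m":88,"qvt":95}
After op 17 (add /m 26): {"m":26,"qvt":95}
After op 18 (add /gw 59): {"gw":59,"m":26,"qvt":95}
After op 19 (replace /qvt 91): {"gw":59,"m":26,"qvt":91}
After op 20 (add /m 13): {"gw":59,"m":13,"qvt":91}
Size at the root: 3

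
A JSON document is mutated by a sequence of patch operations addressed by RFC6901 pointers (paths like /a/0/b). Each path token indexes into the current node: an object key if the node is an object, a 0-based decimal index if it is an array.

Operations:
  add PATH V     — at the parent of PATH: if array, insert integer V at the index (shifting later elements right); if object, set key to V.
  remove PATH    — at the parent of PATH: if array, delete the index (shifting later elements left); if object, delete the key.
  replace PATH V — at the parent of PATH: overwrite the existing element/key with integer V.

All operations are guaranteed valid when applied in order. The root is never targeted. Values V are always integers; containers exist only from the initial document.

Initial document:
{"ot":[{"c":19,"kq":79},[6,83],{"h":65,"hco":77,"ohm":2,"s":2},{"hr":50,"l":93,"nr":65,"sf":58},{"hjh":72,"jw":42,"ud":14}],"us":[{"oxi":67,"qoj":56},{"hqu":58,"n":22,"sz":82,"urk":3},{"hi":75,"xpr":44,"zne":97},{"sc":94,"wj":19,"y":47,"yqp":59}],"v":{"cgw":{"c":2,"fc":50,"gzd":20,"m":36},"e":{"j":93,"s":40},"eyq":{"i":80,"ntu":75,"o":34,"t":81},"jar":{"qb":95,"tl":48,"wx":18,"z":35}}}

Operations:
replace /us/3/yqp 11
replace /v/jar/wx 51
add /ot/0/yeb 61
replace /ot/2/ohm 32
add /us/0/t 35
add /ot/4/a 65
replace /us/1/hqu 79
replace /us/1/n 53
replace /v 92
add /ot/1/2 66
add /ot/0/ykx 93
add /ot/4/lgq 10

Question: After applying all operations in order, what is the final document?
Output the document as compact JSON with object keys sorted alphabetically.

After op 1 (replace /us/3/yqp 11): {"ot":[{"c":19,"kq":79},[6,83],{"h":65,"hco":77,"ohm":2,"s":2},{"hr":50,"l":93,"nr":65,"sf":58},{"hjh":72,"jw":42,"ud":14}],"us":[{"oxi":67,"qoj":56},{"hqu":58,"n":22,"sz":82,"urk":3},{"hi":75,"xpr":44,"zne":97},{"sc":94,"wj":19,"y":47,"yqp":11}],"v":{"cgw":{"c":2,"fc":50,"gzd":20,"m":36},"e":{"j":93,"s":40},"eyq":{"i":80,"ntu":75,"o":34,"t":81},"jar":{"qb":95,"tl":48,"wx":18,"z":35}}}
After op 2 (replace /v/jar/wx 51): {"ot":[{"c":19,"kq":79},[6,83],{"h":65,"hco":77,"ohm":2,"s":2},{"hr":50,"l":93,"nr":65,"sf":58},{"hjh":72,"jw":42,"ud":14}],"us":[{"oxi":67,"qoj":56},{"hqu":58,"n":22,"sz":82,"urk":3},{"hi":75,"xpr":44,"zne":97},{"sc":94,"wj":19,"y":47,"yqp":11}],"v":{"cgw":{"c":2,"fc":50,"gzd":20,"m":36},"e":{"j":93,"s":40},"eyq":{"i":80,"ntu":75,"o":34,"t":81},"jar":{"qb":95,"tl":48,"wx":51,"z":35}}}
After op 3 (add /ot/0/yeb 61): {"ot":[{"c":19,"kq":79,"yeb":61},[6,83],{"h":65,"hco":77,"ohm":2,"s":2},{"hr":50,"l":93,"nr":65,"sf":58},{"hjh":72,"jw":42,"ud":14}],"us":[{"oxi":67,"qoj":56},{"hqu":58,"n":22,"sz":82,"urk":3},{"hi":75,"xpr":44,"zne":97},{"sc":94,"wj":19,"y":47,"yqp":11}],"v":{"cgw":{"c":2,"fc":50,"gzd":20,"m":36},"e":{"j":93,"s":40},"eyq":{"i":80,"ntu":75,"o":34,"t":81},"jar":{"qb":95,"tl":48,"wx":51,"z":35}}}
After op 4 (replace /ot/2/ohm 32): {"ot":[{"c":19,"kq":79,"yeb":61},[6,83],{"h":65,"hco":77,"ohm":32,"s":2},{"hr":50,"l":93,"nr":65,"sf":58},{"hjh":72,"jw":42,"ud":14}],"us":[{"oxi":67,"qoj":56},{"hqu":58,"n":22,"sz":82,"urk":3},{"hi":75,"xpr":44,"zne":97},{"sc":94,"wj":19,"y":47,"yqp":11}],"v":{"cgw":{"c":2,"fc":50,"gzd":20,"m":36},"e":{"j":93,"s":40},"eyq":{"i":80,"ntu":75,"o":34,"t":81},"jar":{"qb":95,"tl":48,"wx":51,"z":35}}}
After op 5 (add /us/0/t 35): {"ot":[{"c":19,"kq":79,"yeb":61},[6,83],{"h":65,"hco":77,"ohm":32,"s":2},{"hr":50,"l":93,"nr":65,"sf":58},{"hjh":72,"jw":42,"ud":14}],"us":[{"oxi":67,"qoj":56,"t":35},{"hqu":58,"n":22,"sz":82,"urk":3},{"hi":75,"xpr":44,"zne":97},{"sc":94,"wj":19,"y":47,"yqp":11}],"v":{"cgw":{"c":2,"fc":50,"gzd":20,"m":36},"e":{"j":93,"s":40},"eyq":{"i":80,"ntu":75,"o":34,"t":81},"jar":{"qb":95,"tl":48,"wx":51,"z":35}}}
After op 6 (add /ot/4/a 65): {"ot":[{"c":19,"kq":79,"yeb":61},[6,83],{"h":65,"hco":77,"ohm":32,"s":2},{"hr":50,"l":93,"nr":65,"sf":58},{"a":65,"hjh":72,"jw":42,"ud":14}],"us":[{"oxi":67,"qoj":56,"t":35},{"hqu":58,"n":22,"sz":82,"urk":3},{"hi":75,"xpr":44,"zne":97},{"sc":94,"wj":19,"y":47,"yqp":11}],"v":{"cgw":{"c":2,"fc":50,"gzd":20,"m":36},"e":{"j":93,"s":40},"eyq":{"i":80,"ntu":75,"o":34,"t":81},"jar":{"qb":95,"tl":48,"wx":51,"z":35}}}
After op 7 (replace /us/1/hqu 79): {"ot":[{"c":19,"kq":79,"yeb":61},[6,83],{"h":65,"hco":77,"ohm":32,"s":2},{"hr":50,"l":93,"nr":65,"sf":58},{"a":65,"hjh":72,"jw":42,"ud":14}],"us":[{"oxi":67,"qoj":56,"t":35},{"hqu":79,"n":22,"sz":82,"urk":3},{"hi":75,"xpr":44,"zne":97},{"sc":94,"wj":19,"y":47,"yqp":11}],"v":{"cgw":{"c":2,"fc":50,"gzd":20,"m":36},"e":{"j":93,"s":40},"eyq":{"i":80,"ntu":75,"o":34,"t":81},"jar":{"qb":95,"tl":48,"wx":51,"z":35}}}
After op 8 (replace /us/1/n 53): {"ot":[{"c":19,"kq":79,"yeb":61},[6,83],{"h":65,"hco":77,"ohm":32,"s":2},{"hr":50,"l":93,"nr":65,"sf":58},{"a":65,"hjh":72,"jw":42,"ud":14}],"us":[{"oxi":67,"qoj":56,"t":35},{"hqu":79,"n":53,"sz":82,"urk":3},{"hi":75,"xpr":44,"zne":97},{"sc":94,"wj":19,"y":47,"yqp":11}],"v":{"cgw":{"c":2,"fc":50,"gzd":20,"m":36},"e":{"j":93,"s":40},"eyq":{"i":80,"ntu":75,"o":34,"t":81},"jar":{"qb":95,"tl":48,"wx":51,"z":35}}}
After op 9 (replace /v 92): {"ot":[{"c":19,"kq":79,"yeb":61},[6,83],{"h":65,"hco":77,"ohm":32,"s":2},{"hr":50,"l":93,"nr":65,"sf":58},{"a":65,"hjh":72,"jw":42,"ud":14}],"us":[{"oxi":67,"qoj":56,"t":35},{"hqu":79,"n":53,"sz":82,"urk":3},{"hi":75,"xpr":44,"zne":97},{"sc":94,"wj":19,"y":47,"yqp":11}],"v":92}
After op 10 (add /ot/1/2 66): {"ot":[{"c":19,"kq":79,"yeb":61},[6,83,66],{"h":65,"hco":77,"ohm":32,"s":2},{"hr":50,"l":93,"nr":65,"sf":58},{"a":65,"hjh":72,"jw":42,"ud":14}],"us":[{"oxi":67,"qoj":56,"t":35},{"hqu":79,"n":53,"sz":82,"urk":3},{"hi":75,"xpr":44,"zne":97},{"sc":94,"wj":19,"y":47,"yqp":11}],"v":92}
After op 11 (add /ot/0/ykx 93): {"ot":[{"c":19,"kq":79,"yeb":61,"ykx":93},[6,83,66],{"h":65,"hco":77,"ohm":32,"s":2},{"hr":50,"l":93,"nr":65,"sf":58},{"a":65,"hjh":72,"jw":42,"ud":14}],"us":[{"oxi":67,"qoj":56,"t":35},{"hqu":79,"n":53,"sz":82,"urk":3},{"hi":75,"xpr":44,"zne":97},{"sc":94,"wj":19,"y":47,"yqp":11}],"v":92}
After op 12 (add /ot/4/lgq 10): {"ot":[{"c":19,"kq":79,"yeb":61,"ykx":93},[6,83,66],{"h":65,"hco":77,"ohm":32,"s":2},{"hr":50,"l":93,"nr":65,"sf":58},{"a":65,"hjh":72,"jw":42,"lgq":10,"ud":14}],"us":[{"oxi":67,"qoj":56,"t":35},{"hqu":79,"n":53,"sz":82,"urk":3},{"hi":75,"xpr":44,"zne":97},{"sc":94,"wj":19,"y":47,"yqp":11}],"v":92}

Answer: {"ot":[{"c":19,"kq":79,"yeb":61,"ykx":93},[6,83,66],{"h":65,"hco":77,"ohm":32,"s":2},{"hr":50,"l":93,"nr":65,"sf":58},{"a":65,"hjh":72,"jw":42,"lgq":10,"ud":14}],"us":[{"oxi":67,"qoj":56,"t":35},{"hqu":79,"n":53,"sz":82,"urk":3},{"hi":75,"xpr":44,"zne":97},{"sc":94,"wj":19,"y":47,"yqp":11}],"v":92}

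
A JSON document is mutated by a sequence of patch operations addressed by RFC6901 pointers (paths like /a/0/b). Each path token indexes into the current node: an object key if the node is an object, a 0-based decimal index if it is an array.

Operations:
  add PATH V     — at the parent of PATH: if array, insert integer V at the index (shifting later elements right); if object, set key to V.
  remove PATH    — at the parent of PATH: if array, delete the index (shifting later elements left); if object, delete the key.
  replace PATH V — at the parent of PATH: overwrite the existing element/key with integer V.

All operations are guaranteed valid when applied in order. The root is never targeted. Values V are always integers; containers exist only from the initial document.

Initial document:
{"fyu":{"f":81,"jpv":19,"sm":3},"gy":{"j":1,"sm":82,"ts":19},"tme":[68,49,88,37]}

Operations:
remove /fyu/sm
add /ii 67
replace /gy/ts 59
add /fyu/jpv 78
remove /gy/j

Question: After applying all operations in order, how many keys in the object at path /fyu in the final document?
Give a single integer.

After op 1 (remove /fyu/sm): {"fyu":{"f":81,"jpv":19},"gy":{"j":1,"sm":82,"ts":19},"tme":[68,49,88,37]}
After op 2 (add /ii 67): {"fyu":{"f":81,"jpv":19},"gy":{"j":1,"sm":82,"ts":19},"ii":67,"tme":[68,49,88,37]}
After op 3 (replace /gy/ts 59): {"fyu":{"f":81,"jpv":19},"gy":{"j":1,"sm":82,"ts":59},"ii":67,"tme":[68,49,88,37]}
After op 4 (add /fyu/jpv 78): {"fyu":{"f":81,"jpv":78},"gy":{"j":1,"sm":82,"ts":59},"ii":67,"tme":[68,49,88,37]}
After op 5 (remove /gy/j): {"fyu":{"f":81,"jpv":78},"gy":{"sm":82,"ts":59},"ii":67,"tme":[68,49,88,37]}
Size at path /fyu: 2

Answer: 2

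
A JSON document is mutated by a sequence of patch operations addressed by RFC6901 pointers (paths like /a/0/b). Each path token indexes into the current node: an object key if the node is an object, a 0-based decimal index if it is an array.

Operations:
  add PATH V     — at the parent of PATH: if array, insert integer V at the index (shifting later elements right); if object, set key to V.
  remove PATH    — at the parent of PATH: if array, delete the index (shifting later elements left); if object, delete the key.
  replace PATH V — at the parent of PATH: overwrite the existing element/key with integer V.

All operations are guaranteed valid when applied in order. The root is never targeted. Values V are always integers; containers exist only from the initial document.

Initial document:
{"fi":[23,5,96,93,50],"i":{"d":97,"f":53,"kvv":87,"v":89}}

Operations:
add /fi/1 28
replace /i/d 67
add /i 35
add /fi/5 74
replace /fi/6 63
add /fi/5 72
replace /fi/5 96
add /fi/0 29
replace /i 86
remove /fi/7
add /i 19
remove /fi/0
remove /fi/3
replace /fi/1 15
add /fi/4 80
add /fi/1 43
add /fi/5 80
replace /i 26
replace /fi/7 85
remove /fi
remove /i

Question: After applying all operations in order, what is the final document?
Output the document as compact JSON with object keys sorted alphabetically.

After op 1 (add /fi/1 28): {"fi":[23,28,5,96,93,50],"i":{"d":97,"f":53,"kvv":87,"v":89}}
After op 2 (replace /i/d 67): {"fi":[23,28,5,96,93,50],"i":{"d":67,"f":53,"kvv":87,"v":89}}
After op 3 (add /i 35): {"fi":[23,28,5,96,93,50],"i":35}
After op 4 (add /fi/5 74): {"fi":[23,28,5,96,93,74,50],"i":35}
After op 5 (replace /fi/6 63): {"fi":[23,28,5,96,93,74,63],"i":35}
After op 6 (add /fi/5 72): {"fi":[23,28,5,96,93,72,74,63],"i":35}
After op 7 (replace /fi/5 96): {"fi":[23,28,5,96,93,96,74,63],"i":35}
After op 8 (add /fi/0 29): {"fi":[29,23,28,5,96,93,96,74,63],"i":35}
After op 9 (replace /i 86): {"fi":[29,23,28,5,96,93,96,74,63],"i":86}
After op 10 (remove /fi/7): {"fi":[29,23,28,5,96,93,96,63],"i":86}
After op 11 (add /i 19): {"fi":[29,23,28,5,96,93,96,63],"i":19}
After op 12 (remove /fi/0): {"fi":[23,28,5,96,93,96,63],"i":19}
After op 13 (remove /fi/3): {"fi":[23,28,5,93,96,63],"i":19}
After op 14 (replace /fi/1 15): {"fi":[23,15,5,93,96,63],"i":19}
After op 15 (add /fi/4 80): {"fi":[23,15,5,93,80,96,63],"i":19}
After op 16 (add /fi/1 43): {"fi":[23,43,15,5,93,80,96,63],"i":19}
After op 17 (add /fi/5 80): {"fi":[23,43,15,5,93,80,80,96,63],"i":19}
After op 18 (replace /i 26): {"fi":[23,43,15,5,93,80,80,96,63],"i":26}
After op 19 (replace /fi/7 85): {"fi":[23,43,15,5,93,80,80,85,63],"i":26}
After op 20 (remove /fi): {"i":26}
After op 21 (remove /i): {}

Answer: {}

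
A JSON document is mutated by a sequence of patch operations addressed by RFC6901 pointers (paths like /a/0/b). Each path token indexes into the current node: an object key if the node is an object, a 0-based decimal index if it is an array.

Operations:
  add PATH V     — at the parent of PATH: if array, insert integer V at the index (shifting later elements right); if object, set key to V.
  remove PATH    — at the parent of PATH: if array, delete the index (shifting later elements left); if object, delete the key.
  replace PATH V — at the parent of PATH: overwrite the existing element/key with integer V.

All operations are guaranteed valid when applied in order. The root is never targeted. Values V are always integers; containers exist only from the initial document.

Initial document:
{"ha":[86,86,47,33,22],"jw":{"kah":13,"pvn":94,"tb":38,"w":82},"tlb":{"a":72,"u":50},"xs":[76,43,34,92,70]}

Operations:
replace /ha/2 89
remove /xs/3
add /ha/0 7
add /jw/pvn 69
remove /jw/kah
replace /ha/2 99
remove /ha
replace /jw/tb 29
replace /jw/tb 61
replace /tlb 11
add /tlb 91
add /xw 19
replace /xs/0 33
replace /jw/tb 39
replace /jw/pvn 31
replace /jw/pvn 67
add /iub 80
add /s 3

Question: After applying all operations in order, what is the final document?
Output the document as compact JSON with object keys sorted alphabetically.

After op 1 (replace /ha/2 89): {"ha":[86,86,89,33,22],"jw":{"kah":13,"pvn":94,"tb":38,"w":82},"tlb":{"a":72,"u":50},"xs":[76,43,34,92,70]}
After op 2 (remove /xs/3): {"ha":[86,86,89,33,22],"jw":{"kah":13,"pvn":94,"tb":38,"w":82},"tlb":{"a":72,"u":50},"xs":[76,43,34,70]}
After op 3 (add /ha/0 7): {"ha":[7,86,86,89,33,22],"jw":{"kah":13,"pvn":94,"tb":38,"w":82},"tlb":{"a":72,"u":50},"xs":[76,43,34,70]}
After op 4 (add /jw/pvn 69): {"ha":[7,86,86,89,33,22],"jw":{"kah":13,"pvn":69,"tb":38,"w":82},"tlb":{"a":72,"u":50},"xs":[76,43,34,70]}
After op 5 (remove /jw/kah): {"ha":[7,86,86,89,33,22],"jw":{"pvn":69,"tb":38,"w":82},"tlb":{"a":72,"u":50},"xs":[76,43,34,70]}
After op 6 (replace /ha/2 99): {"ha":[7,86,99,89,33,22],"jw":{"pvn":69,"tb":38,"w":82},"tlb":{"a":72,"u":50},"xs":[76,43,34,70]}
After op 7 (remove /ha): {"jw":{"pvn":69,"tb":38,"w":82},"tlb":{"a":72,"u":50},"xs":[76,43,34,70]}
After op 8 (replace /jw/tb 29): {"jw":{"pvn":69,"tb":29,"w":82},"tlb":{"a":72,"u":50},"xs":[76,43,34,70]}
After op 9 (replace /jw/tb 61): {"jw":{"pvn":69,"tb":61,"w":82},"tlb":{"a":72,"u":50},"xs":[76,43,34,70]}
After op 10 (replace /tlb 11): {"jw":{"pvn":69,"tb":61,"w":82},"tlb":11,"xs":[76,43,34,70]}
After op 11 (add /tlb 91): {"jw":{"pvn":69,"tb":61,"w":82},"tlb":91,"xs":[76,43,34,70]}
After op 12 (add /xw 19): {"jw":{"pvn":69,"tb":61,"w":82},"tlb":91,"xs":[76,43,34,70],"xw":19}
After op 13 (replace /xs/0 33): {"jw":{"pvn":69,"tb":61,"w":82},"tlb":91,"xs":[33,43,34,70],"xw":19}
After op 14 (replace /jw/tb 39): {"jw":{"pvn":69,"tb":39,"w":82},"tlb":91,"xs":[33,43,34,70],"xw":19}
After op 15 (replace /jw/pvn 31): {"jw":{"pvn":31,"tb":39,"w":82},"tlb":91,"xs":[33,43,34,70],"xw":19}
After op 16 (replace /jw/pvn 67): {"jw":{"pvn":67,"tb":39,"w":82},"tlb":91,"xs":[33,43,34,70],"xw":19}
After op 17 (add /iub 80): {"iub":80,"jw":{"pvn":67,"tb":39,"w":82},"tlb":91,"xs":[33,43,34,70],"xw":19}
After op 18 (add /s 3): {"iub":80,"jw":{"pvn":67,"tb":39,"w":82},"s":3,"tlb":91,"xs":[33,43,34,70],"xw":19}

Answer: {"iub":80,"jw":{"pvn":67,"tb":39,"w":82},"s":3,"tlb":91,"xs":[33,43,34,70],"xw":19}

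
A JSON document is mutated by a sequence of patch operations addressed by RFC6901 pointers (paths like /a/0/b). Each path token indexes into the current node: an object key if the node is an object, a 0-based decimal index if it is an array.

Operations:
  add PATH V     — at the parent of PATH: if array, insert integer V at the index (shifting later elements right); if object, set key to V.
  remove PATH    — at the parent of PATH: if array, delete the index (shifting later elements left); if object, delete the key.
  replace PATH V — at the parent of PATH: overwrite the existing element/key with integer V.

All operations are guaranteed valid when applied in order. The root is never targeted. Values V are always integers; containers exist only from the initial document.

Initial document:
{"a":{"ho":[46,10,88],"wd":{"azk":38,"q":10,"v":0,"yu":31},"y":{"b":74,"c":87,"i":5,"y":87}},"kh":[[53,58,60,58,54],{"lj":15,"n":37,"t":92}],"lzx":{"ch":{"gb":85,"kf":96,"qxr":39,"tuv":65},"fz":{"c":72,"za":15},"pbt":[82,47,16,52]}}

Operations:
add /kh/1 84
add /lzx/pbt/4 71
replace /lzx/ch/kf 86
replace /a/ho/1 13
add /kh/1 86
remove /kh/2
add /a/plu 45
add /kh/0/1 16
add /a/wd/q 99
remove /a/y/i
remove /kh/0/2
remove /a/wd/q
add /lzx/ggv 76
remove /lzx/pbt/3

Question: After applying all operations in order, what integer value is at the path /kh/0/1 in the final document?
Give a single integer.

Answer: 16

Derivation:
After op 1 (add /kh/1 84): {"a":{"ho":[46,10,88],"wd":{"azk":38,"q":10,"v":0,"yu":31},"y":{"b":74,"c":87,"i":5,"y":87}},"kh":[[53,58,60,58,54],84,{"lj":15,"n":37,"t":92}],"lzx":{"ch":{"gb":85,"kf":96,"qxr":39,"tuv":65},"fz":{"c":72,"za":15},"pbt":[82,47,16,52]}}
After op 2 (add /lzx/pbt/4 71): {"a":{"ho":[46,10,88],"wd":{"azk":38,"q":10,"v":0,"yu":31},"y":{"b":74,"c":87,"i":5,"y":87}},"kh":[[53,58,60,58,54],84,{"lj":15,"n":37,"t":92}],"lzx":{"ch":{"gb":85,"kf":96,"qxr":39,"tuv":65},"fz":{"c":72,"za":15},"pbt":[82,47,16,52,71]}}
After op 3 (replace /lzx/ch/kf 86): {"a":{"ho":[46,10,88],"wd":{"azk":38,"q":10,"v":0,"yu":31},"y":{"b":74,"c":87,"i":5,"y":87}},"kh":[[53,58,60,58,54],84,{"lj":15,"n":37,"t":92}],"lzx":{"ch":{"gb":85,"kf":86,"qxr":39,"tuv":65},"fz":{"c":72,"za":15},"pbt":[82,47,16,52,71]}}
After op 4 (replace /a/ho/1 13): {"a":{"ho":[46,13,88],"wd":{"azk":38,"q":10,"v":0,"yu":31},"y":{"b":74,"c":87,"i":5,"y":87}},"kh":[[53,58,60,58,54],84,{"lj":15,"n":37,"t":92}],"lzx":{"ch":{"gb":85,"kf":86,"qxr":39,"tuv":65},"fz":{"c":72,"za":15},"pbt":[82,47,16,52,71]}}
After op 5 (add /kh/1 86): {"a":{"ho":[46,13,88],"wd":{"azk":38,"q":10,"v":0,"yu":31},"y":{"b":74,"c":87,"i":5,"y":87}},"kh":[[53,58,60,58,54],86,84,{"lj":15,"n":37,"t":92}],"lzx":{"ch":{"gb":85,"kf":86,"qxr":39,"tuv":65},"fz":{"c":72,"za":15},"pbt":[82,47,16,52,71]}}
After op 6 (remove /kh/2): {"a":{"ho":[46,13,88],"wd":{"azk":38,"q":10,"v":0,"yu":31},"y":{"b":74,"c":87,"i":5,"y":87}},"kh":[[53,58,60,58,54],86,{"lj":15,"n":37,"t":92}],"lzx":{"ch":{"gb":85,"kf":86,"qxr":39,"tuv":65},"fz":{"c":72,"za":15},"pbt":[82,47,16,52,71]}}
After op 7 (add /a/plu 45): {"a":{"ho":[46,13,88],"plu":45,"wd":{"azk":38,"q":10,"v":0,"yu":31},"y":{"b":74,"c":87,"i":5,"y":87}},"kh":[[53,58,60,58,54],86,{"lj":15,"n":37,"t":92}],"lzx":{"ch":{"gb":85,"kf":86,"qxr":39,"tuv":65},"fz":{"c":72,"za":15},"pbt":[82,47,16,52,71]}}
After op 8 (add /kh/0/1 16): {"a":{"ho":[46,13,88],"plu":45,"wd":{"azk":38,"q":10,"v":0,"yu":31},"y":{"b":74,"c":87,"i":5,"y":87}},"kh":[[53,16,58,60,58,54],86,{"lj":15,"n":37,"t":92}],"lzx":{"ch":{"gb":85,"kf":86,"qxr":39,"tuv":65},"fz":{"c":72,"za":15},"pbt":[82,47,16,52,71]}}
After op 9 (add /a/wd/q 99): {"a":{"ho":[46,13,88],"plu":45,"wd":{"azk":38,"q":99,"v":0,"yu":31},"y":{"b":74,"c":87,"i":5,"y":87}},"kh":[[53,16,58,60,58,54],86,{"lj":15,"n":37,"t":92}],"lzx":{"ch":{"gb":85,"kf":86,"qxr":39,"tuv":65},"fz":{"c":72,"za":15},"pbt":[82,47,16,52,71]}}
After op 10 (remove /a/y/i): {"a":{"ho":[46,13,88],"plu":45,"wd":{"azk":38,"q":99,"v":0,"yu":31},"y":{"b":74,"c":87,"y":87}},"kh":[[53,16,58,60,58,54],86,{"lj":15,"n":37,"t":92}],"lzx":{"ch":{"gb":85,"kf":86,"qxr":39,"tuv":65},"fz":{"c":72,"za":15},"pbt":[82,47,16,52,71]}}
After op 11 (remove /kh/0/2): {"a":{"ho":[46,13,88],"plu":45,"wd":{"azk":38,"q":99,"v":0,"yu":31},"y":{"b":74,"c":87,"y":87}},"kh":[[53,16,60,58,54],86,{"lj":15,"n":37,"t":92}],"lzx":{"ch":{"gb":85,"kf":86,"qxr":39,"tuv":65},"fz":{"c":72,"za":15},"pbt":[82,47,16,52,71]}}
After op 12 (remove /a/wd/q): {"a":{"ho":[46,13,88],"plu":45,"wd":{"azk":38,"v":0,"yu":31},"y":{"b":74,"c":87,"y":87}},"kh":[[53,16,60,58,54],86,{"lj":15,"n":37,"t":92}],"lzx":{"ch":{"gb":85,"kf":86,"qxr":39,"tuv":65},"fz":{"c":72,"za":15},"pbt":[82,47,16,52,71]}}
After op 13 (add /lzx/ggv 76): {"a":{"ho":[46,13,88],"plu":45,"wd":{"azk":38,"v":0,"yu":31},"y":{"b":74,"c":87,"y":87}},"kh":[[53,16,60,58,54],86,{"lj":15,"n":37,"t":92}],"lzx":{"ch":{"gb":85,"kf":86,"qxr":39,"tuv":65},"fz":{"c":72,"za":15},"ggv":76,"pbt":[82,47,16,52,71]}}
After op 14 (remove /lzx/pbt/3): {"a":{"ho":[46,13,88],"plu":45,"wd":{"azk":38,"v":0,"yu":31},"y":{"b":74,"c":87,"y":87}},"kh":[[53,16,60,58,54],86,{"lj":15,"n":37,"t":92}],"lzx":{"ch":{"gb":85,"kf":86,"qxr":39,"tuv":65},"fz":{"c":72,"za":15},"ggv":76,"pbt":[82,47,16,71]}}
Value at /kh/0/1: 16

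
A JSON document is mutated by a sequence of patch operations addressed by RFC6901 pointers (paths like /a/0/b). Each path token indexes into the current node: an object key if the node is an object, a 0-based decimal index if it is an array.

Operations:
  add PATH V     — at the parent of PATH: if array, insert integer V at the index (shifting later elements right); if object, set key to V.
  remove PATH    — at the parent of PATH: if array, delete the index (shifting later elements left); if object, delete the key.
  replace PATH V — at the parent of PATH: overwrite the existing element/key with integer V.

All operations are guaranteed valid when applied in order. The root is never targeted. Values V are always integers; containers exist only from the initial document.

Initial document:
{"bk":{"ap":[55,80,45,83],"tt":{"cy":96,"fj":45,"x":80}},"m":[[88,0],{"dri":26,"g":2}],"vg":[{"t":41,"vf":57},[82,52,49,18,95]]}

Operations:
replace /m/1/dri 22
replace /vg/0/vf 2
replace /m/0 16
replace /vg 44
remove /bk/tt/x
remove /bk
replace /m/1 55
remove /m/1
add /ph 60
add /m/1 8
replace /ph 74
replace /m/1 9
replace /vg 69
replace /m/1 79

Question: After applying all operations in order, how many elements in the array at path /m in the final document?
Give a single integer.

Answer: 2

Derivation:
After op 1 (replace /m/1/dri 22): {"bk":{"ap":[55,80,45,83],"tt":{"cy":96,"fj":45,"x":80}},"m":[[88,0],{"dri":22,"g":2}],"vg":[{"t":41,"vf":57},[82,52,49,18,95]]}
After op 2 (replace /vg/0/vf 2): {"bk":{"ap":[55,80,45,83],"tt":{"cy":96,"fj":45,"x":80}},"m":[[88,0],{"dri":22,"g":2}],"vg":[{"t":41,"vf":2},[82,52,49,18,95]]}
After op 3 (replace /m/0 16): {"bk":{"ap":[55,80,45,83],"tt":{"cy":96,"fj":45,"x":80}},"m":[16,{"dri":22,"g":2}],"vg":[{"t":41,"vf":2},[82,52,49,18,95]]}
After op 4 (replace /vg 44): {"bk":{"ap":[55,80,45,83],"tt":{"cy":96,"fj":45,"x":80}},"m":[16,{"dri":22,"g":2}],"vg":44}
After op 5 (remove /bk/tt/x): {"bk":{"ap":[55,80,45,83],"tt":{"cy":96,"fj":45}},"m":[16,{"dri":22,"g":2}],"vg":44}
After op 6 (remove /bk): {"m":[16,{"dri":22,"g":2}],"vg":44}
After op 7 (replace /m/1 55): {"m":[16,55],"vg":44}
After op 8 (remove /m/1): {"m":[16],"vg":44}
After op 9 (add /ph 60): {"m":[16],"ph":60,"vg":44}
After op 10 (add /m/1 8): {"m":[16,8],"ph":60,"vg":44}
After op 11 (replace /ph 74): {"m":[16,8],"ph":74,"vg":44}
After op 12 (replace /m/1 9): {"m":[16,9],"ph":74,"vg":44}
After op 13 (replace /vg 69): {"m":[16,9],"ph":74,"vg":69}
After op 14 (replace /m/1 79): {"m":[16,79],"ph":74,"vg":69}
Size at path /m: 2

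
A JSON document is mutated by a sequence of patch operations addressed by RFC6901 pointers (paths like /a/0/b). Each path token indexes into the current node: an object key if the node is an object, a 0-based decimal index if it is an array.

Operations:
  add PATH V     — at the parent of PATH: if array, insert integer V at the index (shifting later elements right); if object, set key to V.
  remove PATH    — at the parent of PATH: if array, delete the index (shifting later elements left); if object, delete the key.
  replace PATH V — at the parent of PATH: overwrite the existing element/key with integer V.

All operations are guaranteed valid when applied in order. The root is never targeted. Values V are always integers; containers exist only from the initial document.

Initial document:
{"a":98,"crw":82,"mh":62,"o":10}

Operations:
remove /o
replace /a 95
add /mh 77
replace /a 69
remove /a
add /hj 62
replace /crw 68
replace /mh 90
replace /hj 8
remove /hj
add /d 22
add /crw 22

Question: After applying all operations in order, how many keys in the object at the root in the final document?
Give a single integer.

After op 1 (remove /o): {"a":98,"crw":82,"mh":62}
After op 2 (replace /a 95): {"a":95,"crw":82,"mh":62}
After op 3 (add /mh 77): {"a":95,"crw":82,"mh":77}
After op 4 (replace /a 69): {"a":69,"crw":82,"mh":77}
After op 5 (remove /a): {"crw":82,"mh":77}
After op 6 (add /hj 62): {"crw":82,"hj":62,"mh":77}
After op 7 (replace /crw 68): {"crw":68,"hj":62,"mh":77}
After op 8 (replace /mh 90): {"crw":68,"hj":62,"mh":90}
After op 9 (replace /hj 8): {"crw":68,"hj":8,"mh":90}
After op 10 (remove /hj): {"crw":68,"mh":90}
After op 11 (add /d 22): {"crw":68,"d":22,"mh":90}
After op 12 (add /crw 22): {"crw":22,"d":22,"mh":90}
Size at the root: 3

Answer: 3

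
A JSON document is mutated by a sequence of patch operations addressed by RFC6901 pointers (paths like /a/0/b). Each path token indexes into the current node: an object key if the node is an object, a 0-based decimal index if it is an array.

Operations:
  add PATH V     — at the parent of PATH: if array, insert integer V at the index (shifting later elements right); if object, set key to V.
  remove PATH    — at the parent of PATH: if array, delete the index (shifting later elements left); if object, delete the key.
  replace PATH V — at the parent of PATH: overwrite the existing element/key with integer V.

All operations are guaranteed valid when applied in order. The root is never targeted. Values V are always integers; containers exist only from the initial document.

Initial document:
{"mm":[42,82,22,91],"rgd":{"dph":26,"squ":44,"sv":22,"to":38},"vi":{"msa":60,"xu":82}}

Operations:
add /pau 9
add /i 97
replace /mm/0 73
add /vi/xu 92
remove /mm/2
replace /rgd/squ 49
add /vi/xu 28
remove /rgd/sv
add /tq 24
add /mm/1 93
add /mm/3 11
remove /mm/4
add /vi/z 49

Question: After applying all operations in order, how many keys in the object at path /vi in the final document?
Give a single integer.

After op 1 (add /pau 9): {"mm":[42,82,22,91],"pau":9,"rgd":{"dph":26,"squ":44,"sv":22,"to":38},"vi":{"msa":60,"xu":82}}
After op 2 (add /i 97): {"i":97,"mm":[42,82,22,91],"pau":9,"rgd":{"dph":26,"squ":44,"sv":22,"to":38},"vi":{"msa":60,"xu":82}}
After op 3 (replace /mm/0 73): {"i":97,"mm":[73,82,22,91],"pau":9,"rgd":{"dph":26,"squ":44,"sv":22,"to":38},"vi":{"msa":60,"xu":82}}
After op 4 (add /vi/xu 92): {"i":97,"mm":[73,82,22,91],"pau":9,"rgd":{"dph":26,"squ":44,"sv":22,"to":38},"vi":{"msa":60,"xu":92}}
After op 5 (remove /mm/2): {"i":97,"mm":[73,82,91],"pau":9,"rgd":{"dph":26,"squ":44,"sv":22,"to":38},"vi":{"msa":60,"xu":92}}
After op 6 (replace /rgd/squ 49): {"i":97,"mm":[73,82,91],"pau":9,"rgd":{"dph":26,"squ":49,"sv":22,"to":38},"vi":{"msa":60,"xu":92}}
After op 7 (add /vi/xu 28): {"i":97,"mm":[73,82,91],"pau":9,"rgd":{"dph":26,"squ":49,"sv":22,"to":38},"vi":{"msa":60,"xu":28}}
After op 8 (remove /rgd/sv): {"i":97,"mm":[73,82,91],"pau":9,"rgd":{"dph":26,"squ":49,"to":38},"vi":{"msa":60,"xu":28}}
After op 9 (add /tq 24): {"i":97,"mm":[73,82,91],"pau":9,"rgd":{"dph":26,"squ":49,"to":38},"tq":24,"vi":{"msa":60,"xu":28}}
After op 10 (add /mm/1 93): {"i":97,"mm":[73,93,82,91],"pau":9,"rgd":{"dph":26,"squ":49,"to":38},"tq":24,"vi":{"msa":60,"xu":28}}
After op 11 (add /mm/3 11): {"i":97,"mm":[73,93,82,11,91],"pau":9,"rgd":{"dph":26,"squ":49,"to":38},"tq":24,"vi":{"msa":60,"xu":28}}
After op 12 (remove /mm/4): {"i":97,"mm":[73,93,82,11],"pau":9,"rgd":{"dph":26,"squ":49,"to":38},"tq":24,"vi":{"msa":60,"xu":28}}
After op 13 (add /vi/z 49): {"i":97,"mm":[73,93,82,11],"pau":9,"rgd":{"dph":26,"squ":49,"to":38},"tq":24,"vi":{"msa":60,"xu":28,"z":49}}
Size at path /vi: 3

Answer: 3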